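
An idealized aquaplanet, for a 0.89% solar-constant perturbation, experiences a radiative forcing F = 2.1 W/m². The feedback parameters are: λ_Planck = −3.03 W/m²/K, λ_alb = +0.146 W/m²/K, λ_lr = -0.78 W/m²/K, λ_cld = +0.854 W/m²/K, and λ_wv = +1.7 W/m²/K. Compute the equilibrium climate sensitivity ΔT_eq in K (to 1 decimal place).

1.9 K

Net feedback parameter λ = (−3.03) + (+0.146) + (-0.78) + (+0.854) + (+1.7) = -1.11 W/m²/K.
ΔT = −F/λ = −2.1/(-1.11) = 1.9 K.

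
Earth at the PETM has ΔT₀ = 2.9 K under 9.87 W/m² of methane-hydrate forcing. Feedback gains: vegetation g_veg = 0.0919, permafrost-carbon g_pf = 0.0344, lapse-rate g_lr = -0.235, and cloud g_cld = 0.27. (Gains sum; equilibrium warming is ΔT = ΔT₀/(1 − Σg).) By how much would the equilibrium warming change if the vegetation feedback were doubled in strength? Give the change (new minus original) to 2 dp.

0.43 K

Original: g = 0.1613, ΔT = 2.9/(1−0.1613) = 3.4577 K.
With doubled vegetation: g' = 0.2532, ΔT' = 2.9/(1−0.2532) = 3.8832 K.
Change = 3.8832 − 3.4577 = 0.43 K.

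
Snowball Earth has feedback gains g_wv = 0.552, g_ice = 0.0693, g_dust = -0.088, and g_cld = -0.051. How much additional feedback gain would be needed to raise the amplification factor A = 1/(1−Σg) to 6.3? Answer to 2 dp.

Current total gain = 0.4823.
Target gain for A = 6.3: g* = 1 − 1/6.3 = 0.8413.
Additional gain needed = 0.8413 − 0.4823 = 0.36.

0.36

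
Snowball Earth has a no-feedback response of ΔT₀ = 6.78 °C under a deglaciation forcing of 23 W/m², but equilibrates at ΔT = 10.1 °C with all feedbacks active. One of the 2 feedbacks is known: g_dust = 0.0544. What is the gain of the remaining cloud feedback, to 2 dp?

0.27

Amplification A = ΔT/ΔT₀ = 10.1/6.78 = 1.49.
Total gain g = 1 − 1/A = 1 − 1/1.49 = 0.3289.
The known gain is 0.0544.
g_cld = 0.3289 − 0.0544 = 0.27.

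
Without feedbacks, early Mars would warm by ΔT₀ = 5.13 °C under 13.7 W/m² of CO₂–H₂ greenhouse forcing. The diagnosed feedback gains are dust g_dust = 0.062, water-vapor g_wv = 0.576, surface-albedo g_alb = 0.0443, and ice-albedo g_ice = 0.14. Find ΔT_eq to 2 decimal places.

28.87 °C

Total gain g = 0.062 + 0.576 + 0.0443 + 0.14 = 0.8223.
Amplification A = 1/(1 − 0.8223) = 5.627.
ΔT = 5.13 × 5.627 = 28.87 °C.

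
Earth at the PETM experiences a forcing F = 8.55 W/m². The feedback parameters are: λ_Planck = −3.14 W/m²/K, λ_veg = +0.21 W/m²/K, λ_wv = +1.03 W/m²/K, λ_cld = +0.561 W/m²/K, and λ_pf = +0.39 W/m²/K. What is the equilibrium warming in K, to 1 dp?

Net feedback parameter λ = (−3.14) + (+0.21) + (+1.03) + (+0.561) + (+0.39) = -0.949 W/m²/K.
ΔT = −F/λ = −8.55/(-0.949) = 9.0 K.

9.0 K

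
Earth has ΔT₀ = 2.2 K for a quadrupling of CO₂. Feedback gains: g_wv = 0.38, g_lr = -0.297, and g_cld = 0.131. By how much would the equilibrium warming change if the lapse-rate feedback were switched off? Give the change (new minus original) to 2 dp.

Original: g = 0.214, ΔT = 2.2/(1−0.214) = 2.7990 K.
Without lapse-rate: g' = 0.511, ΔT' = 2.2/(1−0.511) = 4.4990 K.
Change = 4.4990 − 2.7990 = 1.70 K.

1.70 K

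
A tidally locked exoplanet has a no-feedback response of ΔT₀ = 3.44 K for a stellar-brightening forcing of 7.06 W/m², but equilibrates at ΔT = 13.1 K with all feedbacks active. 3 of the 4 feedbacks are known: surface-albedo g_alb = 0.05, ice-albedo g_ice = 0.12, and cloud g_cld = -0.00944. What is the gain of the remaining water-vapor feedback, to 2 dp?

0.58

Amplification A = ΔT/ΔT₀ = 13.1/3.44 = 3.808.
Total gain g = 1 − 1/A = 1 − 1/3.808 = 0.7374.
Known gains sum to 0.05 + 0.12 − 0.00944 = 0.16056.
g_wv = 0.7374 − 0.16056 = 0.58.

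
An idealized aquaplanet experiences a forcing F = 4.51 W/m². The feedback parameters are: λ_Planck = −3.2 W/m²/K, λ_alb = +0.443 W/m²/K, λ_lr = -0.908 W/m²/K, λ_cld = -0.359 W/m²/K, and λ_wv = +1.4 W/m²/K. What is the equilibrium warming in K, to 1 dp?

Net feedback parameter λ = (−3.2) + (+0.443) + (-0.908) + (-0.359) + (+1.4) = -2.624 W/m²/K.
ΔT = −F/λ = −4.51/(-2.624) = 1.7 K.

1.7 K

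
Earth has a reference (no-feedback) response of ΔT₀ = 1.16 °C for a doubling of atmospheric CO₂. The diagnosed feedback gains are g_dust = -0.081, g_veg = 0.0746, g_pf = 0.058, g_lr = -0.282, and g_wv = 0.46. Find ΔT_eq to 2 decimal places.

Total gain g = -0.081 + 0.0746 + 0.058 − 0.282 + 0.46 = 0.2296.
Amplification A = 1/(1 − 0.2296) = 1.298.
ΔT = 1.16 × 1.298 = 1.51 °C.

1.51 °C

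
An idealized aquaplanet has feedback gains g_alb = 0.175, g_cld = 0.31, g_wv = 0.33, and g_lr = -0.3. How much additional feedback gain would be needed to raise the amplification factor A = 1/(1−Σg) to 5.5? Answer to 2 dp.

0.30

Current total gain = 0.515.
Target gain for A = 5.5: g* = 1 − 1/5.5 = 0.8182.
Additional gain needed = 0.8182 − 0.515 = 0.30.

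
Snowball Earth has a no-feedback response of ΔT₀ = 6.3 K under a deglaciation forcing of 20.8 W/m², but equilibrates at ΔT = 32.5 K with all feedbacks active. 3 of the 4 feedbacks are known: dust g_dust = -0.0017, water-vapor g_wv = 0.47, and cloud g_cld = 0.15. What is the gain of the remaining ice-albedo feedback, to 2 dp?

Amplification A = ΔT/ΔT₀ = 32.5/6.3 = 5.159.
Total gain g = 1 − 1/A = 1 − 1/5.159 = 0.8062.
Known gains sum to -0.0017 + 0.47 + 0.15 = 0.6183.
g_ice = 0.8062 − 0.6183 = 0.19.

0.19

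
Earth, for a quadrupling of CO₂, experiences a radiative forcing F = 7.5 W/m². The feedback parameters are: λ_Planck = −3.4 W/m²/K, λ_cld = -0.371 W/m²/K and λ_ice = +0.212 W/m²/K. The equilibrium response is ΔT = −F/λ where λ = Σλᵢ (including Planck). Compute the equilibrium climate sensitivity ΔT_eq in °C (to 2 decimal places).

Net feedback parameter λ = (−3.4) + (-0.371) + (+0.212) = -3.559 W/m²/K.
ΔT = −F/λ = −7.5/(-3.559) = 2.11 °C.

2.11 °C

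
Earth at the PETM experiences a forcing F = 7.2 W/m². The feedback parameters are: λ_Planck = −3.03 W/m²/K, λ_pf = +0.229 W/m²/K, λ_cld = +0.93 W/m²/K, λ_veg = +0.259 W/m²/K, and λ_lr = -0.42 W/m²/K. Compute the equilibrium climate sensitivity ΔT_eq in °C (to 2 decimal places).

3.54 °C

Net feedback parameter λ = (−3.03) + (+0.229) + (+0.93) + (+0.259) + (-0.42) = -2.032 W/m²/K.
ΔT = −F/λ = −7.2/(-2.032) = 3.54 °C.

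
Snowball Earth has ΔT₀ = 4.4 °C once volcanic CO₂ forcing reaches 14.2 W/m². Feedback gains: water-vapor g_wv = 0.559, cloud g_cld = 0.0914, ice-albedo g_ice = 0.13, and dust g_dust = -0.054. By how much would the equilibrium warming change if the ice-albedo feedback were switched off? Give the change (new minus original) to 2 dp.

Original: g = 0.7264, ΔT = 4.4/(1−0.7264) = 16.0819 °C.
Without ice-albedo: g' = 0.5964, ΔT' = 4.4/(1−0.5964) = 10.9019 °C.
Change = 10.9019 − 16.0819 = -5.18 °C.

-5.18 °C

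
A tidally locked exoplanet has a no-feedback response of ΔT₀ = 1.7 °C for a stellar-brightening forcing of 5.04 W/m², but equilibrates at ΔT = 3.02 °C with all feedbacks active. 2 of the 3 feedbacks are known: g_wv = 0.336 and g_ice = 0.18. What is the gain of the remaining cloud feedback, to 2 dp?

-0.08

Amplification A = ΔT/ΔT₀ = 3.02/1.7 = 1.776.
Total gain g = 1 − 1/A = 1 − 1/1.776 = 0.4369.
Known gains sum to 0.336 + 0.18 = 0.516.
g_cld = 0.4369 − 0.516 = -0.08.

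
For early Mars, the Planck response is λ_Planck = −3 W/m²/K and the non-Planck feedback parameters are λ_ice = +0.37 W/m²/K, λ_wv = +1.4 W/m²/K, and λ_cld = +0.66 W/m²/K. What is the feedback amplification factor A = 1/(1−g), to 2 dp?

5.26

Convert to gains: g_ice = 0.37/3 = 0.1233; g_wv = 1.4/3 = 0.4667; g_cld = 0.66/3 = 0.22.
Total gain g = 0.81.
A = 1/(1 − 0.81) = 5.26.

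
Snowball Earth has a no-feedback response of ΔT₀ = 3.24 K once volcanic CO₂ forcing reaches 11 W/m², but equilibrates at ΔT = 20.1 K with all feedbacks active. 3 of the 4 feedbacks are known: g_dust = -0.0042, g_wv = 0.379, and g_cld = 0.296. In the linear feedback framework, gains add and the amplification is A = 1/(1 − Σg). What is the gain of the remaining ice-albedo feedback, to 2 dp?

Amplification A = ΔT/ΔT₀ = 20.1/3.24 = 6.204.
Total gain g = 1 − 1/A = 1 − 1/6.204 = 0.8388.
Known gains sum to -0.0042 + 0.379 + 0.296 = 0.6708.
g_ice = 0.8388 − 0.6708 = 0.17.

0.17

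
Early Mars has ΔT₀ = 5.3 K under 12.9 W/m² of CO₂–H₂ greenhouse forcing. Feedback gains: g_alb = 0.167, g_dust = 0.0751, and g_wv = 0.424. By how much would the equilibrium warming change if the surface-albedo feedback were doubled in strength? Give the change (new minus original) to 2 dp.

15.88 K

Original: g = 0.6661, ΔT = 5.3/(1−0.6661) = 15.8730 K.
With doubled surface-albedo: g' = 0.8331, ΔT' = 5.3/(1−0.8331) = 31.7555 K.
Change = 31.7555 − 15.8730 = 15.88 K.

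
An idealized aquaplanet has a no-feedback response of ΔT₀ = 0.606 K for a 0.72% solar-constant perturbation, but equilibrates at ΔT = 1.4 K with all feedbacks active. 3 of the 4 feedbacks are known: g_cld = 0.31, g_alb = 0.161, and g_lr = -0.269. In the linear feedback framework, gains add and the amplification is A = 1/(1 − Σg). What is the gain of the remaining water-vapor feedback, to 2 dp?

0.37

Amplification A = ΔT/ΔT₀ = 1.4/0.606 = 2.31.
Total gain g = 1 − 1/A = 1 − 1/2.31 = 0.5671.
Known gains sum to 0.31 + 0.161 − 0.269 = 0.202.
g_wv = 0.5671 − 0.202 = 0.37.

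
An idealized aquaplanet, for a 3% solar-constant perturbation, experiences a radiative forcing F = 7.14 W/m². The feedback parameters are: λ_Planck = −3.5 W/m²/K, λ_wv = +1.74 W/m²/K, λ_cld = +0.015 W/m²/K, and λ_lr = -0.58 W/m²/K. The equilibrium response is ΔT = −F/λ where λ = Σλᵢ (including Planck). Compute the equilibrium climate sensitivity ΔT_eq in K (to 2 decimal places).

3.07 K

Net feedback parameter λ = (−3.5) + (+1.74) + (+0.015) + (-0.58) = -2.325 W/m²/K.
ΔT = −F/λ = −7.14/(-2.325) = 3.07 K.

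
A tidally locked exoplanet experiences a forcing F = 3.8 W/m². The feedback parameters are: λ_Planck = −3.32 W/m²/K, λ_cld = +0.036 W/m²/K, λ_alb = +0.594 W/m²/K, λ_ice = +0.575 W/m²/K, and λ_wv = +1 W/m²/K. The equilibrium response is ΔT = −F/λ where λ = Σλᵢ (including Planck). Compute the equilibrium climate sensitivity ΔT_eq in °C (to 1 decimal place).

3.4 °C

Net feedback parameter λ = (−3.32) + (+0.036) + (+0.594) + (+0.575) + (+1) = -1.115 W/m²/K.
ΔT = −F/λ = −3.8/(-1.115) = 3.4 °C.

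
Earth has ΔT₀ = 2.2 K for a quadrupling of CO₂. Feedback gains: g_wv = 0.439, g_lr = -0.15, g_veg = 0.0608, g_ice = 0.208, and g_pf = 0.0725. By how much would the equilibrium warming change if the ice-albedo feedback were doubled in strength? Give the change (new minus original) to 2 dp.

Original: g = 0.6303, ΔT = 2.2/(1−0.6303) = 5.9508 K.
With doubled ice-albedo: g' = 0.8383, ΔT' = 2.2/(1−0.8383) = 13.6054 K.
Change = 13.6054 − 5.9508 = 7.65 K.

7.65 K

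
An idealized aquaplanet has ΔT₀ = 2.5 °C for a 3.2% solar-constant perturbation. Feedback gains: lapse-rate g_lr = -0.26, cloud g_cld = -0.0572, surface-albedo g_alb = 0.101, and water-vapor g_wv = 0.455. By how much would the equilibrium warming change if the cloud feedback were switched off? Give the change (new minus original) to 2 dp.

Original: g = 0.2388, ΔT = 2.5/(1−0.2388) = 3.2843 °C.
Without cloud: g' = 0.296, ΔT' = 2.5/(1−0.296) = 3.5511 °C.
Change = 3.5511 − 3.2843 = 0.27 °C.

0.27 °C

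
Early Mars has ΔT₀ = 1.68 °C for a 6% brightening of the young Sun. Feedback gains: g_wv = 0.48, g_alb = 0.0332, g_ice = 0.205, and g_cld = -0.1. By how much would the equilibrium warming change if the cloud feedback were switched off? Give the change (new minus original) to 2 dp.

Original: g = 0.6182, ΔT = 1.68/(1−0.6182) = 4.4002 °C.
Without cloud: g' = 0.7182, ΔT' = 1.68/(1−0.7182) = 5.9617 °C.
Change = 5.9617 − 4.4002 = 1.56 °C.

1.56 °C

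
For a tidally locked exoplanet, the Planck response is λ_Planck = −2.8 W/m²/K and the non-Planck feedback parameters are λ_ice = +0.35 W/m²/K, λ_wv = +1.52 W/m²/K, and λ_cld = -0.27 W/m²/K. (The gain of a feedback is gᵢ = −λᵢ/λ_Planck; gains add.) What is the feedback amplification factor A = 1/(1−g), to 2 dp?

2.33

Convert to gains: g_ice = 0.35/2.8 = 0.125; g_wv = 1.52/2.8 = 0.5429; g_cld = -0.27/2.8 = -0.09643.
Total gain g = 0.57147.
A = 1/(1 − 0.57147) = 2.33.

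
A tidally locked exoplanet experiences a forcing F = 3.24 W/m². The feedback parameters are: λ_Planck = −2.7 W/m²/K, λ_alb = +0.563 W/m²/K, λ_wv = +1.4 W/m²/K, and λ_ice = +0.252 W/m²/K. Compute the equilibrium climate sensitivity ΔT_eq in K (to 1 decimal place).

6.7 K

Net feedback parameter λ = (−2.7) + (+0.563) + (+1.4) + (+0.252) = -0.485 W/m²/K.
ΔT = −F/λ = −3.24/(-0.485) = 6.7 K.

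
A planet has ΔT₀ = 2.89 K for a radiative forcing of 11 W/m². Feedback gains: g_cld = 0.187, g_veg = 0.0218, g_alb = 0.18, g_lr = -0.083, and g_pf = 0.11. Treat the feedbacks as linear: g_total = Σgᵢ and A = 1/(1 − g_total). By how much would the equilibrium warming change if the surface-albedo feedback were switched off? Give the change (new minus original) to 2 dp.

Original: g = 0.4158, ΔT = 2.89/(1−0.4158) = 4.9469 K.
Without surface-albedo: g' = 0.2358, ΔT' = 2.89/(1−0.2358) = 3.7817 K.
Change = 3.7817 − 4.9469 = -1.17 K.

-1.17 K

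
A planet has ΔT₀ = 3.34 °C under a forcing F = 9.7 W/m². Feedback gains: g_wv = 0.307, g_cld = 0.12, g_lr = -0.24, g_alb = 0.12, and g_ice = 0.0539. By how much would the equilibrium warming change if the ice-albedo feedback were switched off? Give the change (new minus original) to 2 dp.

Original: g = 0.3609, ΔT = 3.34/(1−0.3609) = 5.2261 °C.
Without ice-albedo: g' = 0.307, ΔT' = 3.34/(1−0.307) = 4.8196 °C.
Change = 4.8196 − 5.2261 = -0.41 °C.

-0.41 °C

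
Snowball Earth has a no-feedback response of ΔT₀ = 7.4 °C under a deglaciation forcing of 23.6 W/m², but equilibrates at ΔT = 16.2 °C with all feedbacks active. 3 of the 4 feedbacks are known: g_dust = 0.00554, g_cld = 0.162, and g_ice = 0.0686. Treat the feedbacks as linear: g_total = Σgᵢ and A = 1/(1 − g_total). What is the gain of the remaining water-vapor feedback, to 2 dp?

0.31

Amplification A = ΔT/ΔT₀ = 16.2/7.4 = 2.189.
Total gain g = 1 − 1/A = 1 − 1/2.189 = 0.5432.
Known gains sum to 0.00554 + 0.162 + 0.0686 = 0.23614.
g_wv = 0.5432 − 0.23614 = 0.31.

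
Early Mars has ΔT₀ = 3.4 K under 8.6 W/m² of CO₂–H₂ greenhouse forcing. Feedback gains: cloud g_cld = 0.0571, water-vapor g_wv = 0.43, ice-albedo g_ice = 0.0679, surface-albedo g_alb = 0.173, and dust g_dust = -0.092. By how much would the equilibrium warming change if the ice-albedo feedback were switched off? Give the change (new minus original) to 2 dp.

-1.47 K

Original: g = 0.636, ΔT = 3.4/(1−0.636) = 9.3407 K.
Without ice-albedo: g' = 0.5681, ΔT' = 3.4/(1−0.5681) = 7.8722 K.
Change = 7.8722 − 9.3407 = -1.47 K.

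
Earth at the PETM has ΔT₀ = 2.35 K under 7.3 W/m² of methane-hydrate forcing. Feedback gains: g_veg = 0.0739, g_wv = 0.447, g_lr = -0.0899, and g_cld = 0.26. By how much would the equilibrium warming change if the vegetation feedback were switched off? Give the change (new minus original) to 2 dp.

Original: g = 0.691, ΔT = 2.35/(1−0.691) = 7.6052 K.
Without vegetation: g' = 0.6171, ΔT' = 2.35/(1−0.6171) = 6.1374 K.
Change = 6.1374 − 7.6052 = -1.47 K.

-1.47 K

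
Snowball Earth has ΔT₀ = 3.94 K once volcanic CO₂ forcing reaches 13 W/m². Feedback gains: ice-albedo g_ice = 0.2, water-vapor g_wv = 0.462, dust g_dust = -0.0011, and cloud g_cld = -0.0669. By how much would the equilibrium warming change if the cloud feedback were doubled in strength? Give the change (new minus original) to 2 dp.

Original: g = 0.594, ΔT = 3.94/(1−0.594) = 9.7044 K.
With doubled cloud: g' = 0.5271, ΔT' = 3.94/(1−0.5271) = 8.3316 K.
Change = 8.3316 − 9.7044 = -1.37 K.

-1.37 K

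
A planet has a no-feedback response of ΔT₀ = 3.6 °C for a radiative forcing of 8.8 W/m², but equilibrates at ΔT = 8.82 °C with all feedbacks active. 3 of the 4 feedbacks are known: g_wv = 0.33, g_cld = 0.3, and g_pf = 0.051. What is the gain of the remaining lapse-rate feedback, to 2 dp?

-0.09

Amplification A = ΔT/ΔT₀ = 8.82/3.6 = 2.45.
Total gain g = 1 − 1/A = 1 − 1/2.45 = 0.5918.
Known gains sum to 0.33 + 0.3 + 0.051 = 0.681.
g_lr = 0.5918 − 0.681 = -0.09.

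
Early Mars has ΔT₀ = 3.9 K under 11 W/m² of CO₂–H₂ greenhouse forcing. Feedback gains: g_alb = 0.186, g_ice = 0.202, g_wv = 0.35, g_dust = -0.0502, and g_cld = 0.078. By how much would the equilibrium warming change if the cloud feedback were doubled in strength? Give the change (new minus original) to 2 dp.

Original: g = 0.7658, ΔT = 3.9/(1−0.7658) = 16.6524 K.
With doubled cloud: g' = 0.8438, ΔT' = 3.9/(1−0.8438) = 24.9680 K.
Change = 24.9680 − 16.6524 = 8.32 K.

8.32 K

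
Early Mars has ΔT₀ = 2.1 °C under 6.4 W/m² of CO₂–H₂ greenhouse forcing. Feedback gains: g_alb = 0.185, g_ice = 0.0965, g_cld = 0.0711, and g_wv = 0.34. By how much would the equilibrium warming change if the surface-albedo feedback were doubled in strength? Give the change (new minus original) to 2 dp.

10.33 °C

Original: g = 0.6926, ΔT = 2.1/(1−0.6926) = 6.8315 °C.
With doubled surface-albedo: g' = 0.8776, ΔT' = 2.1/(1−0.8776) = 17.1569 °C.
Change = 17.1569 − 6.8315 = 10.33 °C.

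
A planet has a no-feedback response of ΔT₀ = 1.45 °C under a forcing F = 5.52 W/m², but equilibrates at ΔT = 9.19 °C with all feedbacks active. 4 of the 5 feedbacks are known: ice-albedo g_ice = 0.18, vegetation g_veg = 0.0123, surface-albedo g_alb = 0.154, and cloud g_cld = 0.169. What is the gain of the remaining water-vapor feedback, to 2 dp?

0.33

Amplification A = ΔT/ΔT₀ = 9.19/1.45 = 6.338.
Total gain g = 1 − 1/A = 1 − 1/6.338 = 0.8422.
Known gains sum to 0.18 + 0.0123 + 0.154 + 0.169 = 0.5153.
g_wv = 0.8422 − 0.5153 = 0.33.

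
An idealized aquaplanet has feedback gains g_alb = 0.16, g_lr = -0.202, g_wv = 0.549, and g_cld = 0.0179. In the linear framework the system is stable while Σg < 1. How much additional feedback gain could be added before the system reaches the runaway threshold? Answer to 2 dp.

0.48

Current total gain = 0.16 − 0.202 + 0.549 + 0.0179 = 0.5249.
Margin to runaway = 1 − 0.5249 = 0.48.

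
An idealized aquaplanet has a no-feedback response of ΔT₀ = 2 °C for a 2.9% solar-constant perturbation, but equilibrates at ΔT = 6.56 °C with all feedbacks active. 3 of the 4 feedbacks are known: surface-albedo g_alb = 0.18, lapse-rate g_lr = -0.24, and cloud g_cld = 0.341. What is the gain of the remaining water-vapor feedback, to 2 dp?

0.41

Amplification A = ΔT/ΔT₀ = 6.56/2 = 3.28.
Total gain g = 1 − 1/A = 1 − 1/3.28 = 0.6951.
Known gains sum to 0.18 − 0.24 + 0.341 = 0.281.
g_wv = 0.6951 − 0.281 = 0.41.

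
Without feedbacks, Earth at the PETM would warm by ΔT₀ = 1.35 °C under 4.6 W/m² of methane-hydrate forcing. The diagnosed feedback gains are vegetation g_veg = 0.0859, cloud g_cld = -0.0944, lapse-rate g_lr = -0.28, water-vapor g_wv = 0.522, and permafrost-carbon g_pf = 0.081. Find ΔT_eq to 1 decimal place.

Total gain g = 0.0859 − 0.0944 − 0.28 + 0.522 + 0.081 = 0.3145.
Amplification A = 1/(1 − 0.3145) = 1.459.
ΔT = 1.35 × 1.459 = 2.0 °C.

2.0 °C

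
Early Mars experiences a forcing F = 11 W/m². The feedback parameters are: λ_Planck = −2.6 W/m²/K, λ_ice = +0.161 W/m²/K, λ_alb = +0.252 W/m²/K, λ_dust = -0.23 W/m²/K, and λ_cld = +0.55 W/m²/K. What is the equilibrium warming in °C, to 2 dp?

5.89 °C

Net feedback parameter λ = (−2.6) + (+0.161) + (+0.252) + (-0.23) + (+0.55) = -1.867 W/m²/K.
ΔT = −F/λ = −11/(-1.867) = 5.89 °C.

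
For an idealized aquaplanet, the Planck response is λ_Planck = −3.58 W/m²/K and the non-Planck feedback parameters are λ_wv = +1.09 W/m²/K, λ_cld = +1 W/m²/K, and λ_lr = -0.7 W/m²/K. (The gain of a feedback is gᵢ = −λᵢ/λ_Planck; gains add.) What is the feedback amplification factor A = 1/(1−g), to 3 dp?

Convert to gains: g_wv = 1.09/3.58 = 0.3045; g_cld = 1/3.58 = 0.2793; g_lr = -0.7/3.58 = -0.1955.
Total gain g = 0.3883.
A = 1/(1 − 0.3883) = 1.635.

1.635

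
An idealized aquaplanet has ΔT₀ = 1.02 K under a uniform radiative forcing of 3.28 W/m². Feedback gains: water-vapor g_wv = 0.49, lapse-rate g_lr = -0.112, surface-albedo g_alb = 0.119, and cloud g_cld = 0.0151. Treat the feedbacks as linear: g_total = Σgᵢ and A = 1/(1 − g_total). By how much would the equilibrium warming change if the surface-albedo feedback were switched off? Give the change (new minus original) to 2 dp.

Original: g = 0.5121, ΔT = 1.02/(1−0.5121) = 2.0906 K.
Without surface-albedo: g' = 0.3931, ΔT' = 1.02/(1−0.3931) = 1.6807 K.
Change = 1.6807 − 2.0906 = -0.41 K.

-0.41 K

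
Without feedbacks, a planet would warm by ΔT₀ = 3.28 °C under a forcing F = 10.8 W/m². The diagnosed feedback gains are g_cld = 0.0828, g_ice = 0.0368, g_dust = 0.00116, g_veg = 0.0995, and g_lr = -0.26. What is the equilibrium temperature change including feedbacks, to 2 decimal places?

3.15 °C

Total gain g = 0.0828 + 0.0368 + 0.00116 + 0.0995 − 0.26 = -0.03974.
Amplification A = 1/(1 + 0.03974) = 0.9618.
ΔT = 3.28 × 0.9618 = 3.15 °C.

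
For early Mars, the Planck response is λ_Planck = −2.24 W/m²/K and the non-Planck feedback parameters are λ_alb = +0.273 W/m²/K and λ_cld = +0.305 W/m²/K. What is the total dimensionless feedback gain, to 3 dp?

Convert to gains: g_alb = 0.273/2.24 = 0.1219; g_cld = 0.305/2.24 = 0.1362.
Total gain g = 0.2581.

0.258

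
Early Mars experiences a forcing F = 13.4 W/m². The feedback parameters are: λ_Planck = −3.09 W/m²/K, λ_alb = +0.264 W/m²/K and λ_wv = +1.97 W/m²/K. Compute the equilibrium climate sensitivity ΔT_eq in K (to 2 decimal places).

Net feedback parameter λ = (−3.09) + (+0.264) + (+1.97) = -0.856 W/m²/K.
ΔT = −F/λ = −13.4/(-0.856) = 15.65 K.

15.65 K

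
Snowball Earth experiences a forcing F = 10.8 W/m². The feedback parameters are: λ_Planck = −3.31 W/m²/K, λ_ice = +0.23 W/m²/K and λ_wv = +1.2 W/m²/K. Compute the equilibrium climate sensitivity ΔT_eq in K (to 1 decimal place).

Net feedback parameter λ = (−3.31) + (+0.23) + (+1.2) = -1.88 W/m²/K.
ΔT = −F/λ = −10.8/(-1.88) = 5.7 K.

5.7 K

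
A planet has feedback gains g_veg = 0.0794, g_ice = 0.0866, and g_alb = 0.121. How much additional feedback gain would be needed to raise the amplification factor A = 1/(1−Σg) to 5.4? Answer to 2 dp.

0.53

Current total gain = 0.287.
Target gain for A = 5.4: g* = 1 − 1/5.4 = 0.8148.
Additional gain needed = 0.8148 − 0.287 = 0.53.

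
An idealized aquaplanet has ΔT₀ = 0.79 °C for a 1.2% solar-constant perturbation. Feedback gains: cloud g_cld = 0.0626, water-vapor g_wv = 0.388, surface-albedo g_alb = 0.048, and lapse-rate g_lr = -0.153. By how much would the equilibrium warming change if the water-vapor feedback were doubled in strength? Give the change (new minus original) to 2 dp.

1.76 °C

Original: g = 0.3456, ΔT = 0.79/(1−0.3456) = 1.2072 °C.
With doubled water-vapor: g' = 0.7336, ΔT' = 0.79/(1−0.7336) = 2.9655 °C.
Change = 2.9655 − 1.2072 = 1.76 °C.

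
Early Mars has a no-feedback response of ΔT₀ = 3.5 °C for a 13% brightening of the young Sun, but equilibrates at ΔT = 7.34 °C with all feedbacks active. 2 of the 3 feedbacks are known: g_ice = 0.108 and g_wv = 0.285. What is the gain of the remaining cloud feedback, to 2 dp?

Amplification A = ΔT/ΔT₀ = 7.34/3.5 = 2.097.
Total gain g = 1 − 1/A = 1 − 1/2.097 = 0.5231.
Known gains sum to 0.108 + 0.285 = 0.393.
g_cld = 0.5231 − 0.393 = 0.13.

0.13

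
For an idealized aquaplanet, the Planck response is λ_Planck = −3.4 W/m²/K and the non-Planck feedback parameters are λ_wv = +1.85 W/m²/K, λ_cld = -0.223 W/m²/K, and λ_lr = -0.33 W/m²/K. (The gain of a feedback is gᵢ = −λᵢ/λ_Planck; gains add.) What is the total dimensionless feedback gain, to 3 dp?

0.381

Convert to gains: g_wv = 1.85/3.4 = 0.5441; g_cld = -0.223/3.4 = -0.06559; g_lr = -0.33/3.4 = -0.09706.
Total gain g = 0.38145.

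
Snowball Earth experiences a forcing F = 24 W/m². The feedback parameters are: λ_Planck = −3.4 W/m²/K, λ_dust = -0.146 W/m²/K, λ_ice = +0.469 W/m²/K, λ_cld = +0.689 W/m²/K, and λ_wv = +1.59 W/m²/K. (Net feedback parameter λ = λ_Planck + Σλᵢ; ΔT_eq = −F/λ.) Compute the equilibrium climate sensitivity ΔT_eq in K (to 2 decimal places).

30.08 K

Net feedback parameter λ = (−3.4) + (-0.146) + (+0.469) + (+0.689) + (+1.59) = -0.798 W/m²/K.
ΔT = −F/λ = −24/(-0.798) = 30.08 K.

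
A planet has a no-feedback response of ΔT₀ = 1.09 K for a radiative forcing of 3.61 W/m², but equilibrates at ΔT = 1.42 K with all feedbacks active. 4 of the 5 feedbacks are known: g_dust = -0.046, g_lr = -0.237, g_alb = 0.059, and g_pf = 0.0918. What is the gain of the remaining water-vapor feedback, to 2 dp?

0.36

Amplification A = ΔT/ΔT₀ = 1.42/1.09 = 1.303.
Total gain g = 1 − 1/A = 1 − 1/1.303 = 0.2325.
Known gains sum to -0.046 − 0.237 + 0.059 + 0.0918 = -0.1322.
g_wv = 0.2325 + 0.1322 = 0.36.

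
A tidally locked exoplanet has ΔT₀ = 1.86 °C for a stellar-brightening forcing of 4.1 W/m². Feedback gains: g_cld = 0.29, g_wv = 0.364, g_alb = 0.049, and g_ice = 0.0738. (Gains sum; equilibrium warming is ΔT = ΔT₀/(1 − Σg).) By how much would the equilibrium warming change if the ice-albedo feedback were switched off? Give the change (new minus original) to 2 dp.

-2.07 °C

Original: g = 0.7768, ΔT = 1.86/(1−0.7768) = 8.3333 °C.
Without ice-albedo: g' = 0.703, ΔT' = 1.86/(1−0.703) = 6.2626 °C.
Change = 6.2626 − 8.3333 = -2.07 °C.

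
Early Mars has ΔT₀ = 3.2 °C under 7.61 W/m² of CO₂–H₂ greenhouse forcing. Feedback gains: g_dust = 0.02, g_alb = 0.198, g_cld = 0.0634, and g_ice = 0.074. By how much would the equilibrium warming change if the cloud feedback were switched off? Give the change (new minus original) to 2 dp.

Original: g = 0.3554, ΔT = 3.2/(1−0.3554) = 4.9643 °C.
Without cloud: g' = 0.292, ΔT' = 3.2/(1−0.292) = 4.5198 °C.
Change = 4.5198 − 4.9643 = -0.44 °C.

-0.44 °C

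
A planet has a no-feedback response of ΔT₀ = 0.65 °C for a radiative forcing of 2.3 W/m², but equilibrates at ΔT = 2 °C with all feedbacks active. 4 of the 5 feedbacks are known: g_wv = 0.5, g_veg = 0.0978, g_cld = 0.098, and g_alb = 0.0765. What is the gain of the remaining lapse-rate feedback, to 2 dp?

-0.10

Amplification A = ΔT/ΔT₀ = 2/0.65 = 3.077.
Total gain g = 1 − 1/A = 1 − 1/3.077 = 0.675.
Known gains sum to 0.5 + 0.0978 + 0.098 + 0.0765 = 0.7723.
g_lr = 0.675 − 0.7723 = -0.10.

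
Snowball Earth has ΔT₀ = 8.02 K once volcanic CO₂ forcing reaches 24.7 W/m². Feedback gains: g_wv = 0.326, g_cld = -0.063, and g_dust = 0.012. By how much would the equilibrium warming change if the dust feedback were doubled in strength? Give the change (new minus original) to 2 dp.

0.19 K

Original: g = 0.275, ΔT = 8.02/(1−0.275) = 11.0621 K.
With doubled dust: g' = 0.287, ΔT' = 8.02/(1−0.287) = 11.2482 K.
Change = 11.2482 − 11.0621 = 0.19 K.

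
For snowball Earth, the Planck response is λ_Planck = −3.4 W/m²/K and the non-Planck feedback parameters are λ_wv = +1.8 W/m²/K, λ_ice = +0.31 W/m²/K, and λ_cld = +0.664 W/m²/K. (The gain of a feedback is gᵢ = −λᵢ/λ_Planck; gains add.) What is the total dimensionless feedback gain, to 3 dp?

Convert to gains: g_wv = 1.8/3.4 = 0.5294; g_ice = 0.31/3.4 = 0.09118; g_cld = 0.664/3.4 = 0.1953.
Total gain g = 0.81588.

0.816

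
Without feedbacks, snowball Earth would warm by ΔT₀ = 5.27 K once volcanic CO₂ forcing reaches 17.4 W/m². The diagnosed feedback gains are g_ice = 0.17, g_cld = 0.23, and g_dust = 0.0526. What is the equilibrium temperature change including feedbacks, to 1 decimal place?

Total gain g = 0.17 + 0.23 + 0.0526 = 0.4526.
Amplification A = 1/(1 − 0.4526) = 1.827.
ΔT = 5.27 × 1.827 = 9.6 K.

9.6 K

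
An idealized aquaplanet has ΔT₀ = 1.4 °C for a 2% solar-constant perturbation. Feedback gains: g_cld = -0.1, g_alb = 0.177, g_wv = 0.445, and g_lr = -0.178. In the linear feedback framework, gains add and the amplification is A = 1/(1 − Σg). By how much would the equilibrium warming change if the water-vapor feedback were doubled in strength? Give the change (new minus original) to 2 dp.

4.50 °C

Original: g = 0.344, ΔT = 1.4/(1−0.344) = 2.1341 °C.
With doubled water-vapor: g' = 0.789, ΔT' = 1.4/(1−0.789) = 6.6351 °C.
Change = 6.6351 − 2.1341 = 4.50 °C.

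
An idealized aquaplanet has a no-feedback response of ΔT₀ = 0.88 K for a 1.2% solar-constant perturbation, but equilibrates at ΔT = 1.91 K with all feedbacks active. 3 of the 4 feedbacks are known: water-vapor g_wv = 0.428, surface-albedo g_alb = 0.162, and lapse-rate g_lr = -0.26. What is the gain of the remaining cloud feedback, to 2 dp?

Amplification A = ΔT/ΔT₀ = 1.91/0.88 = 2.17.
Total gain g = 1 − 1/A = 1 − 1/2.17 = 0.5392.
Known gains sum to 0.428 + 0.162 − 0.26 = 0.33.
g_cld = 0.5392 − 0.33 = 0.21.

0.21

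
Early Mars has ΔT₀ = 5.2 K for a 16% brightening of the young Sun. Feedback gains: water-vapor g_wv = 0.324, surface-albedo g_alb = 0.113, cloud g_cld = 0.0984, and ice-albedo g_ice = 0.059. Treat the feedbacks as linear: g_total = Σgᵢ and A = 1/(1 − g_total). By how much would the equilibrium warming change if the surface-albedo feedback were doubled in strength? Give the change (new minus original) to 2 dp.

4.95 K

Original: g = 0.5944, ΔT = 5.2/(1−0.5944) = 12.8205 K.
With doubled surface-albedo: g' = 0.7074, ΔT' = 5.2/(1−0.7074) = 17.7717 K.
Change = 17.7717 − 12.8205 = 4.95 K.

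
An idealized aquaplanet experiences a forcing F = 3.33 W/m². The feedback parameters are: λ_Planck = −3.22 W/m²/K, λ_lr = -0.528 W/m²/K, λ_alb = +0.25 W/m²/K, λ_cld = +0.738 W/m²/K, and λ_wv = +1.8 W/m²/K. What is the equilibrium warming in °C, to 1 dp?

3.5 °C

Net feedback parameter λ = (−3.22) + (-0.528) + (+0.25) + (+0.738) + (+1.8) = -0.96 W/m²/K.
ΔT = −F/λ = −3.33/(-0.96) = 3.5 °C.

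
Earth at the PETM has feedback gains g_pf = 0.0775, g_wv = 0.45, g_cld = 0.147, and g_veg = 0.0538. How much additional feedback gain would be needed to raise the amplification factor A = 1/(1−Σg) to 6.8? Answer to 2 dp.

0.12

Current total gain = 0.7283.
Target gain for A = 6.8: g* = 1 − 1/6.8 = 0.8529.
Additional gain needed = 0.8529 − 0.7283 = 0.12.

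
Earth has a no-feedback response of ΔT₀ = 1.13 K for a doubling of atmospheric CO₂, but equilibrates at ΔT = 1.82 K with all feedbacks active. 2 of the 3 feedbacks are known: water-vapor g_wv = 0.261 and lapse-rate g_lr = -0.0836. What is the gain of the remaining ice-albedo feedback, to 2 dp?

0.20

Amplification A = ΔT/ΔT₀ = 1.82/1.13 = 1.611.
Total gain g = 1 − 1/A = 1 − 1/1.611 = 0.3793.
Known gains sum to 0.261 − 0.0836 = 0.1774.
g_ice = 0.3793 − 0.1774 = 0.20.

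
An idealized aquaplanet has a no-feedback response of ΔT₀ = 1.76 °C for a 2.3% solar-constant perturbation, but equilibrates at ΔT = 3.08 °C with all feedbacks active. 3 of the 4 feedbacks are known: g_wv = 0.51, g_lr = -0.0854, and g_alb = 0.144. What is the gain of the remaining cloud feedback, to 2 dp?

Amplification A = ΔT/ΔT₀ = 3.08/1.76 = 1.75.
Total gain g = 1 − 1/A = 1 − 1/1.75 = 0.4286.
Known gains sum to 0.51 − 0.0854 + 0.144 = 0.5686.
g_cld = 0.4286 − 0.5686 = -0.14.

-0.14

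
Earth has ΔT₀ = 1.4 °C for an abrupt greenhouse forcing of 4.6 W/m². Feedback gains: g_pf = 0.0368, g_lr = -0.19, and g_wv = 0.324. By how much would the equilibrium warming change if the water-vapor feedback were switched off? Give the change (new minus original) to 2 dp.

Original: g = 0.1708, ΔT = 1.4/(1−0.1708) = 1.6884 °C.
Without water-vapor: g' = -0.1532, ΔT' = 1.4/(1+0.1532) = 1.2140 °C.
Change = 1.2140 − 1.6884 = -0.47 °C.

-0.47 °C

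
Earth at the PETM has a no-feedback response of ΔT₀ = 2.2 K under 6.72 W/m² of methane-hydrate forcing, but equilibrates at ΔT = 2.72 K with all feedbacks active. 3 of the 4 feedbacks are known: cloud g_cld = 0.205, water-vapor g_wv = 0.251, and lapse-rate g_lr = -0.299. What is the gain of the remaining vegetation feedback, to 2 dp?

0.03

Amplification A = ΔT/ΔT₀ = 2.72/2.2 = 1.236.
Total gain g = 1 − 1/A = 1 − 1/1.236 = 0.1909.
Known gains sum to 0.205 + 0.251 − 0.299 = 0.157.
g_veg = 0.1909 − 0.157 = 0.03.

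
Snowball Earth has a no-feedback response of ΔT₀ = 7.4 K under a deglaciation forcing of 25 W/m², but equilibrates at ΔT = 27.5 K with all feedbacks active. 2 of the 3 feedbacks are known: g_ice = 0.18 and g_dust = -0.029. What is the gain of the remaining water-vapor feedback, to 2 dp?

0.58

Amplification A = ΔT/ΔT₀ = 27.5/7.4 = 3.716.
Total gain g = 1 − 1/A = 1 − 1/3.716 = 0.7309.
Known gains sum to 0.18 − 0.029 = 0.151.
g_wv = 0.7309 − 0.151 = 0.58.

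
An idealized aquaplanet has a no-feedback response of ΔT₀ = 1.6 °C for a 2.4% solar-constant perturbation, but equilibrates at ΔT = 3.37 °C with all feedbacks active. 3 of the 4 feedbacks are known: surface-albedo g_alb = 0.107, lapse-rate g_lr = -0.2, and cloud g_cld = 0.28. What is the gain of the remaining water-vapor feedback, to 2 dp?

0.34

Amplification A = ΔT/ΔT₀ = 3.37/1.6 = 2.106.
Total gain g = 1 − 1/A = 1 − 1/2.106 = 0.5252.
Known gains sum to 0.107 − 0.2 + 0.28 = 0.187.
g_wv = 0.5252 − 0.187 = 0.34.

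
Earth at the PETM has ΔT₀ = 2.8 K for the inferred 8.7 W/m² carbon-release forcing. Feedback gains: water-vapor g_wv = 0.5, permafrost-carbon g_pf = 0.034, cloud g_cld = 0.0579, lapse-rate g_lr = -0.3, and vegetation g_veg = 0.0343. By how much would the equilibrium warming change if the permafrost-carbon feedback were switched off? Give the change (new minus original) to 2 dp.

Original: g = 0.3262, ΔT = 2.8/(1−0.3262) = 4.1555 K.
Without permafrost-carbon: g' = 0.2922, ΔT' = 2.8/(1−0.2922) = 3.9559 K.
Change = 3.9559 − 4.1555 = -0.20 K.

-0.20 K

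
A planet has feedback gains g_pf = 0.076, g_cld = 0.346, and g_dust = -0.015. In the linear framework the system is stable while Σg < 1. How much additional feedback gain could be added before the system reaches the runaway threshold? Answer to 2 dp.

0.59

Current total gain = 0.076 + 0.346 − 0.015 = 0.407.
Margin to runaway = 1 − 0.407 = 0.59.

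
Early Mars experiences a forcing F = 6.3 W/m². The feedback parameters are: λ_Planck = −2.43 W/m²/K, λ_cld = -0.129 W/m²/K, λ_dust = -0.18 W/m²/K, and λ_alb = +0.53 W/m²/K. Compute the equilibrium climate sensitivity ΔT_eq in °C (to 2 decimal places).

Net feedback parameter λ = (−2.43) + (-0.129) + (-0.18) + (+0.53) = -2.209 W/m²/K.
ΔT = −F/λ = −6.3/(-2.209) = 2.85 °C.

2.85 °C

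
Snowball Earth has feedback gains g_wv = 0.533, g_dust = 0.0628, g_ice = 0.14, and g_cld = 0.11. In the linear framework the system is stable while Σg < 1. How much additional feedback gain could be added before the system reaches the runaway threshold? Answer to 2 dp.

Current total gain = 0.533 + 0.0628 + 0.14 + 0.11 = 0.8458.
Margin to runaway = 1 − 0.8458 = 0.15.

0.15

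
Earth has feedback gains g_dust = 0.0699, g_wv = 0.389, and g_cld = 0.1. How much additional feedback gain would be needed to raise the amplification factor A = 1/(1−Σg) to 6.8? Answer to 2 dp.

Current total gain = 0.5589.
Target gain for A = 6.8: g* = 1 − 1/6.8 = 0.8529.
Additional gain needed = 0.8529 − 0.5589 = 0.29.

0.29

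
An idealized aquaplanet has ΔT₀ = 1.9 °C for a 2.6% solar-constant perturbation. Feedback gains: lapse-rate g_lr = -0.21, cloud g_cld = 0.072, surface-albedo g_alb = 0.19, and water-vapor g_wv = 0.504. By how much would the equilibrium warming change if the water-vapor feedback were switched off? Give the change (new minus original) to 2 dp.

-2.28 °C

Original: g = 0.556, ΔT = 1.9/(1−0.556) = 4.2793 °C.
Without water-vapor: g' = 0.052, ΔT' = 1.9/(1−0.052) = 2.0042 °C.
Change = 2.0042 − 4.2793 = -2.28 °C.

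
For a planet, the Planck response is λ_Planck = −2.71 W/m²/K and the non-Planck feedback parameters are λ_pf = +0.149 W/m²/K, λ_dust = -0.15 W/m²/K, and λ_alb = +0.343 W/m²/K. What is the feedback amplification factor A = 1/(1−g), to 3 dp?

1.144

Convert to gains: g_pf = 0.149/2.71 = 0.05498; g_dust = -0.15/2.71 = -0.05535; g_alb = 0.343/2.71 = 0.1266.
Total gain g = 0.12623.
A = 1/(1 − 0.12623) = 1.144.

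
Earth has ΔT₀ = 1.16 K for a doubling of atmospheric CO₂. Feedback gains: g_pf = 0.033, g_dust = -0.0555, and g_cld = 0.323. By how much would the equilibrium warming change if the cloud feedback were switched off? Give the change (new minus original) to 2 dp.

-0.52 K

Original: g = 0.3005, ΔT = 1.16/(1−0.3005) = 1.6583 K.
Without cloud: g' = -0.0225, ΔT' = 1.16/(1+0.0225) = 1.1345 K.
Change = 1.1345 − 1.6583 = -0.52 K.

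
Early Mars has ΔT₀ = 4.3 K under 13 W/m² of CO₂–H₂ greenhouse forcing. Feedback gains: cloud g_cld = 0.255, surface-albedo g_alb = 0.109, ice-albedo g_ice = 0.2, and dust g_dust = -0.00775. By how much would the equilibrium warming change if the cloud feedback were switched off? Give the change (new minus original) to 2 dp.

Original: g = 0.55625, ΔT = 4.3/(1−0.55625) = 9.6901 K.
Without cloud: g' = 0.30125, ΔT' = 4.3/(1−0.30125) = 6.1538 K.
Change = 6.1538 − 9.6901 = -3.54 K.

-3.54 K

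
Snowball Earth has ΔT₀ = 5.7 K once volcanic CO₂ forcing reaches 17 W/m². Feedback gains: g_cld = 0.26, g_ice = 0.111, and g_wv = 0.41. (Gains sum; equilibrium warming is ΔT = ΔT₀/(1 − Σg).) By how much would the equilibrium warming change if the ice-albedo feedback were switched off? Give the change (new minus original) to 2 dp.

-8.75 K

Original: g = 0.781, ΔT = 5.7/(1−0.781) = 26.0274 K.
Without ice-albedo: g' = 0.67, ΔT' = 5.7/(1−0.67) = 17.2727 K.
Change = 17.2727 − 26.0274 = -8.75 K.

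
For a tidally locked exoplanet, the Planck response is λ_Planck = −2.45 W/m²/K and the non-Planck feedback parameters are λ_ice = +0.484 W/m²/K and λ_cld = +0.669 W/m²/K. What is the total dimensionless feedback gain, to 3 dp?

0.471

Convert to gains: g_ice = 0.484/2.45 = 0.1976; g_cld = 0.669/2.45 = 0.2731.
Total gain g = 0.4707.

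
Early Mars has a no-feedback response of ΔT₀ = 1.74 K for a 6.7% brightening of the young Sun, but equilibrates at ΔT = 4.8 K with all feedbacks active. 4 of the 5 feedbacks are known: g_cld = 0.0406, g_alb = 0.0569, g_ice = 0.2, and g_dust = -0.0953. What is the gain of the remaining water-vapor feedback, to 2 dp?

Amplification A = ΔT/ΔT₀ = 4.8/1.74 = 2.759.
Total gain g = 1 − 1/A = 1 − 1/2.759 = 0.6375.
Known gains sum to 0.0406 + 0.0569 + 0.2 − 0.0953 = 0.2022.
g_wv = 0.6375 − 0.2022 = 0.44.

0.44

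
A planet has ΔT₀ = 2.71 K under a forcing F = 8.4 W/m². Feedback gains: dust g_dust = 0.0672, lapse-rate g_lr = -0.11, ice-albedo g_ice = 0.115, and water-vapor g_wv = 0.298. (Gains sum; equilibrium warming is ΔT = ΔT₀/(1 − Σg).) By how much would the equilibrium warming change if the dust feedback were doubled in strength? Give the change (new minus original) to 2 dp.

0.51 K

Original: g = 0.3702, ΔT = 2.71/(1−0.3702) = 4.3030 K.
With doubled dust: g' = 0.4374, ΔT' = 2.71/(1−0.4374) = 4.8169 K.
Change = 4.8169 − 4.3030 = 0.51 K.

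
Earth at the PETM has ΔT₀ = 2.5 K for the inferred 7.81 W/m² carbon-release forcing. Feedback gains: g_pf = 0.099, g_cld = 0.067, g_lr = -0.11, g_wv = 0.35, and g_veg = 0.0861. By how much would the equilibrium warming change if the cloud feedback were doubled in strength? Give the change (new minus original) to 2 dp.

Original: g = 0.4921, ΔT = 2.5/(1−0.4921) = 4.9222 K.
With doubled cloud: g' = 0.5591, ΔT' = 2.5/(1−0.5591) = 5.6702 K.
Change = 5.6702 − 4.9222 = 0.75 K.

0.75 K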